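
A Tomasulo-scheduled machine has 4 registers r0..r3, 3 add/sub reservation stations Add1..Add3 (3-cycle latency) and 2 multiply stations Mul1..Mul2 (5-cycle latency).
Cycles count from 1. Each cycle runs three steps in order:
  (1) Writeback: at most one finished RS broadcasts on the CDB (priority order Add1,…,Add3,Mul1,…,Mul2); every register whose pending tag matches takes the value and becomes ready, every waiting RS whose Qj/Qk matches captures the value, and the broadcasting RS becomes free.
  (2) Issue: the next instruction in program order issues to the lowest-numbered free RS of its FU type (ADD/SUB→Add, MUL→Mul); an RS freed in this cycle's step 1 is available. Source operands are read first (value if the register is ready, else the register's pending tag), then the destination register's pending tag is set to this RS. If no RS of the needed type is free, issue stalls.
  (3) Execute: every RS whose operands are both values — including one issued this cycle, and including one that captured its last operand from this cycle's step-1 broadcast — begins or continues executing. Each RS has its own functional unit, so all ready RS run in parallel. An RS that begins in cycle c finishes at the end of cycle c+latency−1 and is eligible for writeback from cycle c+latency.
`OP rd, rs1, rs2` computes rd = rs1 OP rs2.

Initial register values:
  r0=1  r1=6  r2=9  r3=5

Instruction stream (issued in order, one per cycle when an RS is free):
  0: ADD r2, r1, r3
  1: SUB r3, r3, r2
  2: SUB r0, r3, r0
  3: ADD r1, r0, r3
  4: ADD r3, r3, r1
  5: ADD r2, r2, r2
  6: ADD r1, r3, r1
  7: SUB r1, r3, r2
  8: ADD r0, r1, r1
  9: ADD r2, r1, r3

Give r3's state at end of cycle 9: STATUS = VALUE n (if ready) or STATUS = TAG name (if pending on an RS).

  c1: issue ADD r2<-Add1  regs: r0:1,r1:6,r2:Add1,r3:5
  c2: issue SUB r3<-Add2  regs: r0:1,r1:6,r2:Add1,r3:Add2
  c3: issue SUB r0<-Add3  regs: r0:Add3,r1:6,r2:Add1,r3:Add2
  c4: CDB Add1=11; issue ADD r1<-Add1  regs: r0:Add3,r1:Add1,r2:11,r3:Add2
  c5: stall  regs: r0:Add3,r1:Add1,r2:11,r3:Add2
  c6: stall  regs: r0:Add3,r1:Add1,r2:11,r3:Add2
  c7: CDB Add2=-6; issue ADD r3<-Add2  regs: r0:Add3,r1:Add1,r2:11,r3:Add2
  c8: stall  regs: r0:Add3,r1:Add1,r2:11,r3:Add2
  c9: stall  regs: r0:Add3,r1:Add1,r2:11,r3:Add2

STATUS = TAG Add2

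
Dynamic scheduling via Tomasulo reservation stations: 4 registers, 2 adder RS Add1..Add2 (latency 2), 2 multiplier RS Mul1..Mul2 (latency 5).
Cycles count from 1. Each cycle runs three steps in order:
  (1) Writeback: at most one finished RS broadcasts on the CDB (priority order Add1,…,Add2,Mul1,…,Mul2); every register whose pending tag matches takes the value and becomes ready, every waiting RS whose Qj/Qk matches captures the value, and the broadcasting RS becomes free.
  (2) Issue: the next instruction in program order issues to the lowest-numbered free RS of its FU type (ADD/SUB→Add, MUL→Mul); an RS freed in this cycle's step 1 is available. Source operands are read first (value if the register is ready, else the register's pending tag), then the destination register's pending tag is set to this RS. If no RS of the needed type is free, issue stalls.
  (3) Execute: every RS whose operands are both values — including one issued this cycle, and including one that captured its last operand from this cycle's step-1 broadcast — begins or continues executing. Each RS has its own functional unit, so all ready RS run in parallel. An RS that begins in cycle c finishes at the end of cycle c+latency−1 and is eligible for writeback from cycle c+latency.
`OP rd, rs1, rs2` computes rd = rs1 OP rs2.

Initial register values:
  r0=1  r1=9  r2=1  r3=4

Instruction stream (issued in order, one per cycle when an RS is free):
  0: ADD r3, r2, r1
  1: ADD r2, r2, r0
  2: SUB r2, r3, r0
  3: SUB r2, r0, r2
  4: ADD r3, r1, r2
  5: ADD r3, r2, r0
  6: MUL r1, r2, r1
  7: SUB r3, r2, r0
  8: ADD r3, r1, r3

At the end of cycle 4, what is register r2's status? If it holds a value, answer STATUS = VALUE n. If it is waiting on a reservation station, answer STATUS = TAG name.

STATUS = TAG Add2

  c1: issue ADD r3<-Add1  regs: r0:1,r1:9,r2:1,r3:Add1
  c2: issue ADD r2<-Add2  regs: r0:1,r1:9,r2:Add2,r3:Add1
  c3: CDB Add1=10; issue SUB r2<-Add1  regs: r0:1,r1:9,r2:Add1,r3:10
  c4: CDB Add2=2; issue SUB r2<-Add2  regs: r0:1,r1:9,r2:Add2,r3:10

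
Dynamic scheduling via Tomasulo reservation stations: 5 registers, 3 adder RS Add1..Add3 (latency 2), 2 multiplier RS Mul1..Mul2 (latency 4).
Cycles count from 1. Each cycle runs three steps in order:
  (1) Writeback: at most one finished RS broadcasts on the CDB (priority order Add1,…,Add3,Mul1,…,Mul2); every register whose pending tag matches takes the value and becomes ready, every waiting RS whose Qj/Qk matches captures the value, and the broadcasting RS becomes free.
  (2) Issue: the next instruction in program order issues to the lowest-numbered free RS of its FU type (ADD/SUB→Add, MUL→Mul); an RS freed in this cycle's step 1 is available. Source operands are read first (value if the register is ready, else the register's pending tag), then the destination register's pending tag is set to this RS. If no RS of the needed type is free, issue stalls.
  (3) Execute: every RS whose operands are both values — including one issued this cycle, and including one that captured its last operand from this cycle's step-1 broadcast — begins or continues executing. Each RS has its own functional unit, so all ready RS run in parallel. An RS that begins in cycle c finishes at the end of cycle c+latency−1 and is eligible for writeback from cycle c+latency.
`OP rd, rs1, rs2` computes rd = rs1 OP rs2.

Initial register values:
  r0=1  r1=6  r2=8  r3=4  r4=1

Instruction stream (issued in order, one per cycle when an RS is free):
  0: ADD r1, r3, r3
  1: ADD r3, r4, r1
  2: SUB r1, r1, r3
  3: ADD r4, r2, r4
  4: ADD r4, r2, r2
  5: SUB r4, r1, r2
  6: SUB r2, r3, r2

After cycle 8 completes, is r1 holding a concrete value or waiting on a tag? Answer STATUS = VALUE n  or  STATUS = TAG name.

  c1: issue ADD r1<-Add1  regs: r0:1,r1:Add1,r2:8,r3:4,r4:1
  c2: issue ADD r3<-Add2  regs: r0:1,r1:Add1,r2:8,r3:Add2,r4:1
  c3: CDB Add1=8; issue SUB r1<-Add1  regs: r0:1,r1:Add1,r2:8,r3:Add2,r4:1
  c4: issue ADD r4<-Add3  regs: r0:1,r1:Add1,r2:8,r3:Add2,r4:Add3
  c5: CDB Add2=9; issue ADD r4<-Add2  regs: r0:1,r1:Add1,r2:8,r3:9,r4:Add2
  c6: CDB Add3=9; issue SUB r4<-Add3  regs: r0:1,r1:Add1,r2:8,r3:9,r4:Add3
  c7: CDB Add1=-1; issue SUB r2<-Add1  regs: r0:1,r1:-1,r2:Add1,r3:9,r4:Add3
  c8: CDB Add2=16  regs: r0:1,r1:-1,r2:Add1,r3:9,r4:Add3

STATUS = VALUE -1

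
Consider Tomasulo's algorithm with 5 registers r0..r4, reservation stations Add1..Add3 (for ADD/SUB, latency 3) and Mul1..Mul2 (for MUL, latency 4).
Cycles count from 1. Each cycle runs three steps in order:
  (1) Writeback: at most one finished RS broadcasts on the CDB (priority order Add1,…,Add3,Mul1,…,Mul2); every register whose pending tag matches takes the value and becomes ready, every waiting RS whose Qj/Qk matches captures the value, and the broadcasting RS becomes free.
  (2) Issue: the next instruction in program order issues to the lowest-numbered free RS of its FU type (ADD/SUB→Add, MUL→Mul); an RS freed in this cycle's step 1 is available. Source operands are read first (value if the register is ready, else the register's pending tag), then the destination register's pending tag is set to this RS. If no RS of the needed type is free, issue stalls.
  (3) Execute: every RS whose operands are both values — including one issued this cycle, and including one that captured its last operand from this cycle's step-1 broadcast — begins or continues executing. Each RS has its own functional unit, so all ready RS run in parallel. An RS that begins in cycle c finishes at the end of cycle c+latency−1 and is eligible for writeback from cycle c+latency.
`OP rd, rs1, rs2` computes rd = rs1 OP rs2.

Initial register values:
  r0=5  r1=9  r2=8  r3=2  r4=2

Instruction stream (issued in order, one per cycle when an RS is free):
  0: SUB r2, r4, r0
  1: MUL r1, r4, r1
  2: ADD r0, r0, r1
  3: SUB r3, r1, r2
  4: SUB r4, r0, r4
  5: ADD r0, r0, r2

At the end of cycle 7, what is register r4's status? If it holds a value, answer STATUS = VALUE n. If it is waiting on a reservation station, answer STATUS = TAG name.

STATUS = TAG Add3

c1: issue SUB r2<-Add1 | r0:5,r1:9,r2:Add1,r3:2,r4:2
c2: issue MUL r1<-Mul1 | r0:5,r1:Mul1,r2:Add1,r3:2,r4:2
c3: issue ADD r0<-Add2 | r0:Add2,r1:Mul1,r2:Add1,r3:2,r4:2
c4: CDB Add1=-3; issue SUB r3<-Add1 | r0:Add2,r1:Mul1,r2:-3,r3:Add1,r4:2
c5: issue SUB r4<-Add3 | r0:Add2,r1:Mul1,r2:-3,r3:Add1,r4:Add3
c6: CDB Mul1=18; stall | r0:Add2,r1:18,r2:-3,r3:Add1,r4:Add3
c7: stall | r0:Add2,r1:18,r2:-3,r3:Add1,r4:Add3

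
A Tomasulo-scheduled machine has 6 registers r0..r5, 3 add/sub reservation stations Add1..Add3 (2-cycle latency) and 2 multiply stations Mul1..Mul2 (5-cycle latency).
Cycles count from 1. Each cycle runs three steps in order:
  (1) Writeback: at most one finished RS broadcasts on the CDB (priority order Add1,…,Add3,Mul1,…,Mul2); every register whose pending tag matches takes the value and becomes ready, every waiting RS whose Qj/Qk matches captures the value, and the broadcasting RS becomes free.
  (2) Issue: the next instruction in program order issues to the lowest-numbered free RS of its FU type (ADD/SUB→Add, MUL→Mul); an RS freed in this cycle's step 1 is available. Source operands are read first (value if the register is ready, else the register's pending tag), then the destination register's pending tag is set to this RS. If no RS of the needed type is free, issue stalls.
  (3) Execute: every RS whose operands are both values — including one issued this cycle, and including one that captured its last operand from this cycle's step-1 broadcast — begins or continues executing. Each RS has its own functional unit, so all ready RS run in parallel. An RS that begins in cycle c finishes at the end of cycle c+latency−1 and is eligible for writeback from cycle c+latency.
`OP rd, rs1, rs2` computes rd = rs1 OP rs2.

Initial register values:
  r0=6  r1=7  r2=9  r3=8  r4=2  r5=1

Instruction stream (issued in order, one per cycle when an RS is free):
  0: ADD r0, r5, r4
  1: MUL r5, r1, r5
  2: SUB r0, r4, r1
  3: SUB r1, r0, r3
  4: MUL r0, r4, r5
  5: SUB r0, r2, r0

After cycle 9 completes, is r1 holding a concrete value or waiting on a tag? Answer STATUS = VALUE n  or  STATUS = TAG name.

STATUS = VALUE -13

  c1: issue ADD r0<-Add1  regs: r0:Add1,r1:7,r2:9,r3:8,r4:2,r5:1
  c2: issue MUL r5<-Mul1  regs: r0:Add1,r1:7,r2:9,r3:8,r4:2,r5:Mul1
  c3: CDB Add1=3; issue SUB r0<-Add1  regs: r0:Add1,r1:7,r2:9,r3:8,r4:2,r5:Mul1
  c4: issue SUB r1<-Add2  regs: r0:Add1,r1:Add2,r2:9,r3:8,r4:2,r5:Mul1
  c5: CDB Add1=-5; issue MUL r0<-Mul2  regs: r0:Mul2,r1:Add2,r2:9,r3:8,r4:2,r5:Mul1
  c6: issue SUB r0<-Add1  regs: r0:Add1,r1:Add2,r2:9,r3:8,r4:2,r5:Mul1
  c7: CDB Add2=-13  regs: r0:Add1,r1:-13,r2:9,r3:8,r4:2,r5:Mul1
  c8: CDB Mul1=7  regs: r0:Add1,r1:-13,r2:9,r3:8,r4:2,r5:7
  c9: -  regs: r0:Add1,r1:-13,r2:9,r3:8,r4:2,r5:7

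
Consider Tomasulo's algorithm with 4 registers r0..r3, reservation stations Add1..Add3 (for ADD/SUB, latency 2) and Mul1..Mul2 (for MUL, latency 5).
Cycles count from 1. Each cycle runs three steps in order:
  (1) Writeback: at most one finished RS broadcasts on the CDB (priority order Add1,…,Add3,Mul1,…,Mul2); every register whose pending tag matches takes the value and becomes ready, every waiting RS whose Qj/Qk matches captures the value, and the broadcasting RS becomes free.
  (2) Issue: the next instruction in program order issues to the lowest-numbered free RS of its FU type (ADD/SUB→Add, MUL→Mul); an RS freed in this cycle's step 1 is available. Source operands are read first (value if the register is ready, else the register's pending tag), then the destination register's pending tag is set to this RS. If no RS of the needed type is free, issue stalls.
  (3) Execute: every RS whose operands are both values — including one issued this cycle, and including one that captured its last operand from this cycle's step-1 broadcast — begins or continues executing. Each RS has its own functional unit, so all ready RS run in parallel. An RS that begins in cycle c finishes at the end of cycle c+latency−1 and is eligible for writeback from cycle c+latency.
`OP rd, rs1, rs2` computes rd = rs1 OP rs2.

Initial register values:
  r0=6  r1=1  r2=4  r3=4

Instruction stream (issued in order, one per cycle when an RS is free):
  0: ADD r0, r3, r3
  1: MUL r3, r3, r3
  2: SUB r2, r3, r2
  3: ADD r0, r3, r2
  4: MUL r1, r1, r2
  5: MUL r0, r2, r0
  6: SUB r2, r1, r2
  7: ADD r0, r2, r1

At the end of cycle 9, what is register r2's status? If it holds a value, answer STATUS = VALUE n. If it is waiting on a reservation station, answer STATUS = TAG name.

  c1: issue ADD r0<-Add1  regs: r0:Add1,r1:1,r2:4,r3:4
  c2: issue MUL r3<-Mul1  regs: r0:Add1,r1:1,r2:4,r3:Mul1
  c3: CDB Add1=8; issue SUB r2<-Add1  regs: r0:8,r1:1,r2:Add1,r3:Mul1
  c4: issue ADD r0<-Add2  regs: r0:Add2,r1:1,r2:Add1,r3:Mul1
  c5: issue MUL r1<-Mul2  regs: r0:Add2,r1:Mul2,r2:Add1,r3:Mul1
  c6: stall  regs: r0:Add2,r1:Mul2,r2:Add1,r3:Mul1
  c7: CDB Mul1=16; issue MUL r0<-Mul1  regs: r0:Mul1,r1:Mul2,r2:Add1,r3:16
  c8: issue SUB r2<-Add3  regs: r0:Mul1,r1:Mul2,r2:Add3,r3:16
  c9: CDB Add1=12; issue ADD r0<-Add1  regs: r0:Add1,r1:Mul2,r2:Add3,r3:16

STATUS = TAG Add3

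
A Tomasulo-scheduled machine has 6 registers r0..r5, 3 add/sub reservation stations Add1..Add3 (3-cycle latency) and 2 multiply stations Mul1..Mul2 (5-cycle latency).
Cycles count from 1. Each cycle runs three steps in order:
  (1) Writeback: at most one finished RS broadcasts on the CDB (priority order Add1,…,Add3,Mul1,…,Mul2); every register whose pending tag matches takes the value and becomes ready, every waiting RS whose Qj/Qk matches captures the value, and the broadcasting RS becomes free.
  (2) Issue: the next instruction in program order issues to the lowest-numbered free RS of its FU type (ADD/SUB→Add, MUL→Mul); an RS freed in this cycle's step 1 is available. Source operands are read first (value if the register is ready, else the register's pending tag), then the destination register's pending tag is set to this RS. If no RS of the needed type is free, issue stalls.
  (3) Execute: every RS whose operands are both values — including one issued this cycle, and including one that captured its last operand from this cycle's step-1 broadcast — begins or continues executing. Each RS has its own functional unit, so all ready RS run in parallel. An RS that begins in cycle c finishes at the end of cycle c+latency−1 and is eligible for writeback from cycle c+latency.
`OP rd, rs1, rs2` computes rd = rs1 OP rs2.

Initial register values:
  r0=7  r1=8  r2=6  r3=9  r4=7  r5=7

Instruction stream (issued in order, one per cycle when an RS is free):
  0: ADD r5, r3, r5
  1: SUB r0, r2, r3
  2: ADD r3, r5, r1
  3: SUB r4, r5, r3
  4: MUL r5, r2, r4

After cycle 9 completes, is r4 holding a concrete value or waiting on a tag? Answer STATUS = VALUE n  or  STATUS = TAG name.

STATUS = TAG Add1

cycle 1: issue ADD r5<-Add1 // r0:7,r1:8,r2:6,r3:9,r4:7,r5:Add1
cycle 2: issue SUB r0<-Add2 // r0:Add2,r1:8,r2:6,r3:9,r4:7,r5:Add1
cycle 3: issue ADD r3<-Add3 // r0:Add2,r1:8,r2:6,r3:Add3,r4:7,r5:Add1
cycle 4: CDB Add1=16; issue SUB r4<-Add1 // r0:Add2,r1:8,r2:6,r3:Add3,r4:Add1,r5:16
cycle 5: CDB Add2=-3; issue MUL r5<-Mul1 // r0:-3,r1:8,r2:6,r3:Add3,r4:Add1,r5:Mul1
cycle 6: - // r0:-3,r1:8,r2:6,r3:Add3,r4:Add1,r5:Mul1
cycle 7: CDB Add3=24 // r0:-3,r1:8,r2:6,r3:24,r4:Add1,r5:Mul1
cycle 8: - // r0:-3,r1:8,r2:6,r3:24,r4:Add1,r5:Mul1
cycle 9: - // r0:-3,r1:8,r2:6,r3:24,r4:Add1,r5:Mul1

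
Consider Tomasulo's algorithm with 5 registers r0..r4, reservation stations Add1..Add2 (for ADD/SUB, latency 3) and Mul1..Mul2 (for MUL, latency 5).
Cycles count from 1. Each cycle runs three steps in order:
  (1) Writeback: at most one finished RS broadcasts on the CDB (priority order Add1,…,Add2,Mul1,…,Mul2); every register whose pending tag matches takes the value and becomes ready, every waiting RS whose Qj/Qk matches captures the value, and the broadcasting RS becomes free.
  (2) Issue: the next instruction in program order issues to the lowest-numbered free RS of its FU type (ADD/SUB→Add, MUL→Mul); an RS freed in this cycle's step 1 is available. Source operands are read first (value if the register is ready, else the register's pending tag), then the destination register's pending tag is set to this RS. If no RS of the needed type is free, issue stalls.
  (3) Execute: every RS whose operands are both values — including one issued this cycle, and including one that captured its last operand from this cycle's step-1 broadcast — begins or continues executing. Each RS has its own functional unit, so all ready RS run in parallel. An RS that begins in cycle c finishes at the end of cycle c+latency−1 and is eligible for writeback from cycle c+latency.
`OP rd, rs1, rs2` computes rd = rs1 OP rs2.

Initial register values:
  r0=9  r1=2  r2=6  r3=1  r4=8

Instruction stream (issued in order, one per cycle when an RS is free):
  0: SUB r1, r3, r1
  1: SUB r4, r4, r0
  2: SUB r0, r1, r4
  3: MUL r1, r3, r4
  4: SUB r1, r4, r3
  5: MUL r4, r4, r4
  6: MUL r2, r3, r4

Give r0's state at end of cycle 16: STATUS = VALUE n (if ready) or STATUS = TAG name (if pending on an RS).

STATUS = VALUE 0

c1: issue SUB r1<-Add1 | r0:9,r1:Add1,r2:6,r3:1,r4:8
c2: issue SUB r4<-Add2 | r0:9,r1:Add1,r2:6,r3:1,r4:Add2
c3: stall | r0:9,r1:Add1,r2:6,r3:1,r4:Add2
c4: CDB Add1=-1; issue SUB r0<-Add1 | r0:Add1,r1:-1,r2:6,r3:1,r4:Add2
c5: CDB Add2=-1; issue MUL r1<-Mul1 | r0:Add1,r1:Mul1,r2:6,r3:1,r4:-1
c6: issue SUB r1<-Add2 | r0:Add1,r1:Add2,r2:6,r3:1,r4:-1
c7: issue MUL r4<-Mul2 | r0:Add1,r1:Add2,r2:6,r3:1,r4:Mul2
c8: CDB Add1=0; stall | r0:0,r1:Add2,r2:6,r3:1,r4:Mul2
c9: CDB Add2=-2; stall | r0:0,r1:-2,r2:6,r3:1,r4:Mul2
c10: CDB Mul1=-1; issue MUL r2<-Mul1 | r0:0,r1:-2,r2:Mul1,r3:1,r4:Mul2
c11: - | r0:0,r1:-2,r2:Mul1,r3:1,r4:Mul2
c12: CDB Mul2=1 | r0:0,r1:-2,r2:Mul1,r3:1,r4:1
c13: - | r0:0,r1:-2,r2:Mul1,r3:1,r4:1
c14: - | r0:0,r1:-2,r2:Mul1,r3:1,r4:1
c15: - | r0:0,r1:-2,r2:Mul1,r3:1,r4:1
c16: - | r0:0,r1:-2,r2:Mul1,r3:1,r4:1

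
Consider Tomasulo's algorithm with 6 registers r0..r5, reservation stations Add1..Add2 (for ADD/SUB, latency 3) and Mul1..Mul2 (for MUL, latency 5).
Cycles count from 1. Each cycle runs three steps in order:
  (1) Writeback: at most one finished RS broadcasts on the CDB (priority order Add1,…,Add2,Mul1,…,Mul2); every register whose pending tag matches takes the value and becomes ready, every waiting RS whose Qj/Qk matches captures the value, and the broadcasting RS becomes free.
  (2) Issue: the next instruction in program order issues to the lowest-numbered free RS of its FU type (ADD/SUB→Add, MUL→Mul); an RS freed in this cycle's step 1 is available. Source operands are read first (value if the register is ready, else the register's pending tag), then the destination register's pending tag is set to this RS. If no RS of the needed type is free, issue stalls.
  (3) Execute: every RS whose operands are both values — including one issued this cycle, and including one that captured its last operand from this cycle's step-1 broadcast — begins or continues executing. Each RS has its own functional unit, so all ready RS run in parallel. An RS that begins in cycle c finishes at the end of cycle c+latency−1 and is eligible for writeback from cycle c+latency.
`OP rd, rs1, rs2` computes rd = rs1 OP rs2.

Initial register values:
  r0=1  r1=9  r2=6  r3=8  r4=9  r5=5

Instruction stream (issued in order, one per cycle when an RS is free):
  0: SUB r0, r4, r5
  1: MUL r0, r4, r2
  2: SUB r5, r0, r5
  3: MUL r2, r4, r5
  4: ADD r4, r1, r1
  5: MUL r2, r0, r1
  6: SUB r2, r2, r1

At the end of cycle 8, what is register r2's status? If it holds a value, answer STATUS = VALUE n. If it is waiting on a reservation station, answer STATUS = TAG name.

  c1: issue SUB r0<-Add1  regs: r0:Add1,r1:9,r2:6,r3:8,r4:9,r5:5
  c2: issue MUL r0<-Mul1  regs: r0:Mul1,r1:9,r2:6,r3:8,r4:9,r5:5
  c3: issue SUB r5<-Add2  regs: r0:Mul1,r1:9,r2:6,r3:8,r4:9,r5:Add2
  c4: CDB Add1=4; issue MUL r2<-Mul2  regs: r0:Mul1,r1:9,r2:Mul2,r3:8,r4:9,r5:Add2
  c5: issue ADD r4<-Add1  regs: r0:Mul1,r1:9,r2:Mul2,r3:8,r4:Add1,r5:Add2
  c6: stall  regs: r0:Mul1,r1:9,r2:Mul2,r3:8,r4:Add1,r5:Add2
  c7: CDB Mul1=54; issue MUL r2<-Mul1  regs: r0:54,r1:9,r2:Mul1,r3:8,r4:Add1,r5:Add2
  c8: CDB Add1=18; issue SUB r2<-Add1  regs: r0:54,r1:9,r2:Add1,r3:8,r4:18,r5:Add2

STATUS = TAG Add1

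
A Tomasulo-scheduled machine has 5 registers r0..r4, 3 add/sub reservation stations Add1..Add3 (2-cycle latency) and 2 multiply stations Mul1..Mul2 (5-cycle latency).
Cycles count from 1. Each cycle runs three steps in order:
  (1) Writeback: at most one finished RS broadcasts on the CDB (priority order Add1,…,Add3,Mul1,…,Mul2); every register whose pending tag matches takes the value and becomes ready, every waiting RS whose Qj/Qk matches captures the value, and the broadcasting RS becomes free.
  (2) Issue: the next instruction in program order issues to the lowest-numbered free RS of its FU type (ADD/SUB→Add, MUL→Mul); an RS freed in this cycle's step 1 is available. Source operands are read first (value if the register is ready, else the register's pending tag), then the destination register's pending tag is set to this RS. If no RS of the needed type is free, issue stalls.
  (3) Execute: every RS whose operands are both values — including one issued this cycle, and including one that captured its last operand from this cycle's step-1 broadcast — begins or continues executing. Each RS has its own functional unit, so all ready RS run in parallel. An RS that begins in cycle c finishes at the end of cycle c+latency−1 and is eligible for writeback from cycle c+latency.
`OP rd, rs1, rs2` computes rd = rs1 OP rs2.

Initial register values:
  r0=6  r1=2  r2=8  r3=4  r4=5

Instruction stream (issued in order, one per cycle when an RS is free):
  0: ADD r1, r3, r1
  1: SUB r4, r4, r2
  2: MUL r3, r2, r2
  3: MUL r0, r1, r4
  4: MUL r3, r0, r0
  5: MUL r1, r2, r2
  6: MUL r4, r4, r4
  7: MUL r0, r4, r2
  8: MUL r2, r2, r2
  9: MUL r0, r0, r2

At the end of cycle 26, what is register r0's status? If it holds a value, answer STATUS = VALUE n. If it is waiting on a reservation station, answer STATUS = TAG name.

  c1: issue ADD r1<-Add1  regs: r0:6,r1:Add1,r2:8,r3:4,r4:5
  c2: issue SUB r4<-Add2  regs: r0:6,r1:Add1,r2:8,r3:4,r4:Add2
  c3: CDB Add1=6; issue MUL r3<-Mul1  regs: r0:6,r1:6,r2:8,r3:Mul1,r4:Add2
  c4: CDB Add2=-3; issue MUL r0<-Mul2  regs: r0:Mul2,r1:6,r2:8,r3:Mul1,r4:-3
  c5: stall  regs: r0:Mul2,r1:6,r2:8,r3:Mul1,r4:-3
  c6: stall  regs: r0:Mul2,r1:6,r2:8,r3:Mul1,r4:-3
  c7: stall  regs: r0:Mul2,r1:6,r2:8,r3:Mul1,r4:-3
  c8: CDB Mul1=64; issue MUL r3<-Mul1  regs: r0:Mul2,r1:6,r2:8,r3:Mul1,r4:-3
  c9: CDB Mul2=-18; issue MUL r1<-Mul2  regs: r0:-18,r1:Mul2,r2:8,r3:Mul1,r4:-3
  c10: stall  regs: r0:-18,r1:Mul2,r2:8,r3:Mul1,r4:-3
  c11: stall  regs: r0:-18,r1:Mul2,r2:8,r3:Mul1,r4:-3
  c12: stall  regs: r0:-18,r1:Mul2,r2:8,r3:Mul1,r4:-3
  c13: stall  regs: r0:-18,r1:Mul2,r2:8,r3:Mul1,r4:-3
  c14: CDB Mul1=324; issue MUL r4<-Mul1  regs: r0:-18,r1:Mul2,r2:8,r3:324,r4:Mul1
  c15: CDB Mul2=64; issue MUL r0<-Mul2  regs: r0:Mul2,r1:64,r2:8,r3:324,r4:Mul1
  c16: stall  regs: r0:Mul2,r1:64,r2:8,r3:324,r4:Mul1
  c17: stall  regs: r0:Mul2,r1:64,r2:8,r3:324,r4:Mul1
  c18: stall  regs: r0:Mul2,r1:64,r2:8,r3:324,r4:Mul1
  c19: CDB Mul1=9; issue MUL r2<-Mul1  regs: r0:Mul2,r1:64,r2:Mul1,r3:324,r4:9
  c20: stall  regs: r0:Mul2,r1:64,r2:Mul1,r3:324,r4:9
  c21: stall  regs: r0:Mul2,r1:64,r2:Mul1,r3:324,r4:9
  c22: stall  regs: r0:Mul2,r1:64,r2:Mul1,r3:324,r4:9
  c23: stall  regs: r0:Mul2,r1:64,r2:Mul1,r3:324,r4:9
  c24: CDB Mul1=64; issue MUL r0<-Mul1  regs: r0:Mul1,r1:64,r2:64,r3:324,r4:9
  c25: CDB Mul2=72  regs: r0:Mul1,r1:64,r2:64,r3:324,r4:9
  c26: -  regs: r0:Mul1,r1:64,r2:64,r3:324,r4:9

STATUS = TAG Mul1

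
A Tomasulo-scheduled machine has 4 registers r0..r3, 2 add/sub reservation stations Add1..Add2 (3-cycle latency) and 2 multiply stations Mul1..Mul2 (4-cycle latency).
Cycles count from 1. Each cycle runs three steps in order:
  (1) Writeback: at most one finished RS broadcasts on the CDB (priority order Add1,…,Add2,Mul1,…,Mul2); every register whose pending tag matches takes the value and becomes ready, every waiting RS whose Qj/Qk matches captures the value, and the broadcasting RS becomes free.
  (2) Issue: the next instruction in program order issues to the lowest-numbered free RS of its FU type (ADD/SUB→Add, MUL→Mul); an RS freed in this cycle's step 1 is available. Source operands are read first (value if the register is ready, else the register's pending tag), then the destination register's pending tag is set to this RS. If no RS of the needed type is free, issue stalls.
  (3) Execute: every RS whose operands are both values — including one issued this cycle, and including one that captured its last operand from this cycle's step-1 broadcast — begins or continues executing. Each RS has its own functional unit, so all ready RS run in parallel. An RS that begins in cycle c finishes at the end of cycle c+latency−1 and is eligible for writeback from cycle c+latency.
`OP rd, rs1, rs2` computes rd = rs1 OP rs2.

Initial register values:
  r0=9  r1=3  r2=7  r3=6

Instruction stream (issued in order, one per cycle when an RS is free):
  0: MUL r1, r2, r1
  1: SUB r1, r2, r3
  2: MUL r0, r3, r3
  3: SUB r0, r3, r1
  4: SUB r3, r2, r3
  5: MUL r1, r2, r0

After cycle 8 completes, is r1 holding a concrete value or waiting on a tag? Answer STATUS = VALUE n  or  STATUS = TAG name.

cycle 1: issue MUL r1<-Mul1 // r0:9,r1:Mul1,r2:7,r3:6
cycle 2: issue SUB r1<-Add1 // r0:9,r1:Add1,r2:7,r3:6
cycle 3: issue MUL r0<-Mul2 // r0:Mul2,r1:Add1,r2:7,r3:6
cycle 4: issue SUB r0<-Add2 // r0:Add2,r1:Add1,r2:7,r3:6
cycle 5: CDB Add1=1; issue SUB r3<-Add1 // r0:Add2,r1:1,r2:7,r3:Add1
cycle 6: CDB Mul1=21; issue MUL r1<-Mul1 // r0:Add2,r1:Mul1,r2:7,r3:Add1
cycle 7: CDB Mul2=36 // r0:Add2,r1:Mul1,r2:7,r3:Add1
cycle 8: CDB Add1=1 // r0:Add2,r1:Mul1,r2:7,r3:1

STATUS = TAG Mul1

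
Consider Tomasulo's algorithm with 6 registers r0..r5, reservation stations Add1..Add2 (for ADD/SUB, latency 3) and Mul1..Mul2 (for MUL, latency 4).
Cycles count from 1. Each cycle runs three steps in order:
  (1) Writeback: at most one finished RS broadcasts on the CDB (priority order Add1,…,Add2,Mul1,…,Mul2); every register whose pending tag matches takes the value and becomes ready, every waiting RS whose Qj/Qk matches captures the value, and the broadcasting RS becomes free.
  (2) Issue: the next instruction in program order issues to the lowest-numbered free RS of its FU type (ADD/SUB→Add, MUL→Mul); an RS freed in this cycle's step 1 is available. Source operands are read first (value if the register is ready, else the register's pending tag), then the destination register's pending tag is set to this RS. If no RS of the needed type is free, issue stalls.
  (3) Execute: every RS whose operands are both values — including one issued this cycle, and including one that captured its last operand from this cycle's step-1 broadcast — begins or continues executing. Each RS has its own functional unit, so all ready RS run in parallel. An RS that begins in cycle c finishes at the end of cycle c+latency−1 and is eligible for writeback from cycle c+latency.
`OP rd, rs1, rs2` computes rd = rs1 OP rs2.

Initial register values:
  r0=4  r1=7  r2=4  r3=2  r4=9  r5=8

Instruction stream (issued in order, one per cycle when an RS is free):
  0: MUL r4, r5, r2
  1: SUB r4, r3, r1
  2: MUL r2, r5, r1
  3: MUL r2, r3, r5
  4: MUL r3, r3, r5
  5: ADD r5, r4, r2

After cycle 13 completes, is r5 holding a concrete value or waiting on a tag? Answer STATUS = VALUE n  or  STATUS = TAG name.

STATUS = VALUE 11

  c1: issue MUL r4<-Mul1  regs: r0:4,r1:7,r2:4,r3:2,r4:Mul1,r5:8
  c2: issue SUB r4<-Add1  regs: r0:4,r1:7,r2:4,r3:2,r4:Add1,r5:8
  c3: issue MUL r2<-Mul2  regs: r0:4,r1:7,r2:Mul2,r3:2,r4:Add1,r5:8
  c4: stall  regs: r0:4,r1:7,r2:Mul2,r3:2,r4:Add1,r5:8
  c5: CDB Add1=-5; stall  regs: r0:4,r1:7,r2:Mul2,r3:2,r4:-5,r5:8
  c6: CDB Mul1=32; issue MUL r2<-Mul1  regs: r0:4,r1:7,r2:Mul1,r3:2,r4:-5,r5:8
  c7: CDB Mul2=56; issue MUL r3<-Mul2  regs: r0:4,r1:7,r2:Mul1,r3:Mul2,r4:-5,r5:8
  c8: issue ADD r5<-Add1  regs: r0:4,r1:7,r2:Mul1,r3:Mul2,r4:-5,r5:Add1
  c9: -  regs: r0:4,r1:7,r2:Mul1,r3:Mul2,r4:-5,r5:Add1
  c10: CDB Mul1=16  regs: r0:4,r1:7,r2:16,r3:Mul2,r4:-5,r5:Add1
  c11: CDB Mul2=16  regs: r0:4,r1:7,r2:16,r3:16,r4:-5,r5:Add1
  c12: -  regs: r0:4,r1:7,r2:16,r3:16,r4:-5,r5:Add1
  c13: CDB Add1=11  regs: r0:4,r1:7,r2:16,r3:16,r4:-5,r5:11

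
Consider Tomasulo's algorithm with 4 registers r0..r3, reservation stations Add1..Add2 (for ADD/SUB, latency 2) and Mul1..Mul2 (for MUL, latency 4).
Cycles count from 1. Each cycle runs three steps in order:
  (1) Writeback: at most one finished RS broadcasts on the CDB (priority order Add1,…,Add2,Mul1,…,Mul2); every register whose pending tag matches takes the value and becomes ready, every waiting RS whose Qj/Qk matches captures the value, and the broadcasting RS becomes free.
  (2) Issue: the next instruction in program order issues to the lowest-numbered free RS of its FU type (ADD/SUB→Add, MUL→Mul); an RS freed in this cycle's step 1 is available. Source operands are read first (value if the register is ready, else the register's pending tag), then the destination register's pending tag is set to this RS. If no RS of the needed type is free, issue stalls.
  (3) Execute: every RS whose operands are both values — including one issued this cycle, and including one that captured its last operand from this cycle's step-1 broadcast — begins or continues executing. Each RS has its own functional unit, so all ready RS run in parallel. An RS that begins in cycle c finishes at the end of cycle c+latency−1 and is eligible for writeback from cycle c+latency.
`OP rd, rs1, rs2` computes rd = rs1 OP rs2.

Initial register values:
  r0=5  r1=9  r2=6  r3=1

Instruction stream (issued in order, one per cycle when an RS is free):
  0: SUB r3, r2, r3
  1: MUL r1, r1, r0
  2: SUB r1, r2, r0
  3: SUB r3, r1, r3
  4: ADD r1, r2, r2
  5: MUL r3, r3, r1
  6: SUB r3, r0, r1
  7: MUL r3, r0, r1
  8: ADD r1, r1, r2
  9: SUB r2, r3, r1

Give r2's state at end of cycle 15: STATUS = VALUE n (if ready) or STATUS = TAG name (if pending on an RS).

cycle 1: issue SUB r3<-Add1 // r0:5,r1:9,r2:6,r3:Add1
cycle 2: issue MUL r1<-Mul1 // r0:5,r1:Mul1,r2:6,r3:Add1
cycle 3: CDB Add1=5; issue SUB r1<-Add1 // r0:5,r1:Add1,r2:6,r3:5
cycle 4: issue SUB r3<-Add2 // r0:5,r1:Add1,r2:6,r3:Add2
cycle 5: CDB Add1=1; issue ADD r1<-Add1 // r0:5,r1:Add1,r2:6,r3:Add2
cycle 6: CDB Mul1=45; issue MUL r3<-Mul1 // r0:5,r1:Add1,r2:6,r3:Mul1
cycle 7: CDB Add1=12; issue SUB r3<-Add1 // r0:5,r1:12,r2:6,r3:Add1
cycle 8: CDB Add2=-4; issue MUL r3<-Mul2 // r0:5,r1:12,r2:6,r3:Mul2
cycle 9: CDB Add1=-7; issue ADD r1<-Add1 // r0:5,r1:Add1,r2:6,r3:Mul2
cycle 10: issue SUB r2<-Add2 // r0:5,r1:Add1,r2:Add2,r3:Mul2
cycle 11: CDB Add1=18 // r0:5,r1:18,r2:Add2,r3:Mul2
cycle 12: CDB Mul1=-48 // r0:5,r1:18,r2:Add2,r3:Mul2
cycle 13: CDB Mul2=60 // r0:5,r1:18,r2:Add2,r3:60
cycle 14: - // r0:5,r1:18,r2:Add2,r3:60
cycle 15: CDB Add2=42 // r0:5,r1:18,r2:42,r3:60

STATUS = VALUE 42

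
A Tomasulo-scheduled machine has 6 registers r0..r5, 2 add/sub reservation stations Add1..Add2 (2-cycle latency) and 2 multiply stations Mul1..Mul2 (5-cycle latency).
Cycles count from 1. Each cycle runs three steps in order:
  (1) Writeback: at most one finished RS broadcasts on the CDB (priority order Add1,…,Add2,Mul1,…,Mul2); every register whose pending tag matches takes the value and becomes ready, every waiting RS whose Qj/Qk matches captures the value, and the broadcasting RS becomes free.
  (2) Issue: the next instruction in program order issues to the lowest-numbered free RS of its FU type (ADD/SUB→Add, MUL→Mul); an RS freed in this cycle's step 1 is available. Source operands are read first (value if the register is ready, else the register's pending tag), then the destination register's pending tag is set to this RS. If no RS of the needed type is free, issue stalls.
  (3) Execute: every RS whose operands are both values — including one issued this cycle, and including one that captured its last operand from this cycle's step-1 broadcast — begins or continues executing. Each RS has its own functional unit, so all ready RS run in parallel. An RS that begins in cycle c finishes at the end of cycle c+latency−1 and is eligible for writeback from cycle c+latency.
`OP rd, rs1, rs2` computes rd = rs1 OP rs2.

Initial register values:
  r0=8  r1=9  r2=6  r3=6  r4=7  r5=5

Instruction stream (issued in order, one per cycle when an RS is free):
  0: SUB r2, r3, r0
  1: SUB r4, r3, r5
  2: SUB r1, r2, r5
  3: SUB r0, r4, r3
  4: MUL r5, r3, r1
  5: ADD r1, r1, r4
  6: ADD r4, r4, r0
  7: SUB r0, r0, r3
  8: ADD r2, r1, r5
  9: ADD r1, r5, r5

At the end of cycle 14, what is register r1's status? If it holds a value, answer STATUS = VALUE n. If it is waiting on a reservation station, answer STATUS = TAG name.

cycle 1: issue SUB r2<-Add1 // r0:8,r1:9,r2:Add1,r3:6,r4:7,r5:5
cycle 2: issue SUB r4<-Add2 // r0:8,r1:9,r2:Add1,r3:6,r4:Add2,r5:5
cycle 3: CDB Add1=-2; issue SUB r1<-Add1 // r0:8,r1:Add1,r2:-2,r3:6,r4:Add2,r5:5
cycle 4: CDB Add2=1; issue SUB r0<-Add2 // r0:Add2,r1:Add1,r2:-2,r3:6,r4:1,r5:5
cycle 5: CDB Add1=-7; issue MUL r5<-Mul1 // r0:Add2,r1:-7,r2:-2,r3:6,r4:1,r5:Mul1
cycle 6: CDB Add2=-5; issue ADD r1<-Add1 // r0:-5,r1:Add1,r2:-2,r3:6,r4:1,r5:Mul1
cycle 7: issue ADD r4<-Add2 // r0:-5,r1:Add1,r2:-2,r3:6,r4:Add2,r5:Mul1
cycle 8: CDB Add1=-6; issue SUB r0<-Add1 // r0:Add1,r1:-6,r2:-2,r3:6,r4:Add2,r5:Mul1
cycle 9: CDB Add2=-4; issue ADD r2<-Add2 // r0:Add1,r1:-6,r2:Add2,r3:6,r4:-4,r5:Mul1
cycle 10: CDB Add1=-11; issue ADD r1<-Add1 // r0:-11,r1:Add1,r2:Add2,r3:6,r4:-4,r5:Mul1
cycle 11: CDB Mul1=-42 // r0:-11,r1:Add1,r2:Add2,r3:6,r4:-4,r5:-42
cycle 12: - // r0:-11,r1:Add1,r2:Add2,r3:6,r4:-4,r5:-42
cycle 13: CDB Add1=-84 // r0:-11,r1:-84,r2:Add2,r3:6,r4:-4,r5:-42
cycle 14: CDB Add2=-48 // r0:-11,r1:-84,r2:-48,r3:6,r4:-4,r5:-42

STATUS = VALUE -84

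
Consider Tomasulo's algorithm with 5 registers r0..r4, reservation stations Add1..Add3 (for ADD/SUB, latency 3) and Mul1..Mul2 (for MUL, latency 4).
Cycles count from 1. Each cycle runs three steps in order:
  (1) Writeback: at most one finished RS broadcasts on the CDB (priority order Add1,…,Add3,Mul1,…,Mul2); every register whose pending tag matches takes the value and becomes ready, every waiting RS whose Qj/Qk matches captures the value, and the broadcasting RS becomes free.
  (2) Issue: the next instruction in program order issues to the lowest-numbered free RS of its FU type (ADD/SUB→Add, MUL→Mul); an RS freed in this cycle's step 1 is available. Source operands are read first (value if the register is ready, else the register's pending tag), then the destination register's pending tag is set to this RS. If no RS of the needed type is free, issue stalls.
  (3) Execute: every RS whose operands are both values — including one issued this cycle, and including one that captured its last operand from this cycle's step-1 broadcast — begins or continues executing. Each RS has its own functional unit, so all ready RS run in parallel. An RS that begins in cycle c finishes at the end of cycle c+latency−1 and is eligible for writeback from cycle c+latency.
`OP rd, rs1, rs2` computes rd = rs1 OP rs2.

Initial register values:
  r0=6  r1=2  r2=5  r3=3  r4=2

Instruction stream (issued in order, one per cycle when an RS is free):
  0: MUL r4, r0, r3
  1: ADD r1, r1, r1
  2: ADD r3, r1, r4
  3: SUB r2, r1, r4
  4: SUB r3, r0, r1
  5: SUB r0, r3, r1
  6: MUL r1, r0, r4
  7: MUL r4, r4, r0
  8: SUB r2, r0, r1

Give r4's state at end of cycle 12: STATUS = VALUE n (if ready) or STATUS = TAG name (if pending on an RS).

STATUS = TAG Mul2

c1: issue MUL r4<-Mul1 | r0:6,r1:2,r2:5,r3:3,r4:Mul1
c2: issue ADD r1<-Add1 | r0:6,r1:Add1,r2:5,r3:3,r4:Mul1
c3: issue ADD r3<-Add2 | r0:6,r1:Add1,r2:5,r3:Add2,r4:Mul1
c4: issue SUB r2<-Add3 | r0:6,r1:Add1,r2:Add3,r3:Add2,r4:Mul1
c5: CDB Add1=4; issue SUB r3<-Add1 | r0:6,r1:4,r2:Add3,r3:Add1,r4:Mul1
c6: CDB Mul1=18; stall | r0:6,r1:4,r2:Add3,r3:Add1,r4:18
c7: stall | r0:6,r1:4,r2:Add3,r3:Add1,r4:18
c8: CDB Add1=2; issue SUB r0<-Add1 | r0:Add1,r1:4,r2:Add3,r3:2,r4:18
c9: CDB Add2=22; issue MUL r1<-Mul1 | r0:Add1,r1:Mul1,r2:Add3,r3:2,r4:18
c10: CDB Add3=-14; issue MUL r4<-Mul2 | r0:Add1,r1:Mul1,r2:-14,r3:2,r4:Mul2
c11: CDB Add1=-2; issue SUB r2<-Add1 | r0:-2,r1:Mul1,r2:Add1,r3:2,r4:Mul2
c12: - | r0:-2,r1:Mul1,r2:Add1,r3:2,r4:Mul2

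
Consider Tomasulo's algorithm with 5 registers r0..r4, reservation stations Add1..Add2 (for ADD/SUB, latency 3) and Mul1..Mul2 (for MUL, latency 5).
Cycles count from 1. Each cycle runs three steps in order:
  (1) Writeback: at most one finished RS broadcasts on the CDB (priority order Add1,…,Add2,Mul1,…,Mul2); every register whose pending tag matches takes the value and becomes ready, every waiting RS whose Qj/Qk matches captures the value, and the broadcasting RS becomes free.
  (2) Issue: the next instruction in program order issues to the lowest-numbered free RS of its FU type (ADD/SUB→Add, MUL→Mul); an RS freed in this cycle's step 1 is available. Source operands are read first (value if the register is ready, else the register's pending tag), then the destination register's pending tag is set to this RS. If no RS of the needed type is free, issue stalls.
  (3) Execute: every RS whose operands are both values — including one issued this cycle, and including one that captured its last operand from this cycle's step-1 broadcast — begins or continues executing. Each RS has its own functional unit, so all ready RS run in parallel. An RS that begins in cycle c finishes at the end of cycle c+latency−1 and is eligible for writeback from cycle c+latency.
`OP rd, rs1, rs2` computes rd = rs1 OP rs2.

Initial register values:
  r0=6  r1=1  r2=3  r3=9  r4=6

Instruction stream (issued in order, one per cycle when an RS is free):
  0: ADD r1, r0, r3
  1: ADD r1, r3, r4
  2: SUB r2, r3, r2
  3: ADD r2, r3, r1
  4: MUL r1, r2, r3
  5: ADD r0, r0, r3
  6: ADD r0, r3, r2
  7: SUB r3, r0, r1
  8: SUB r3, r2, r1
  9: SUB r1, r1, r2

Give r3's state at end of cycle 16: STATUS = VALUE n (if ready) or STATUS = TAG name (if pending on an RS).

c1: issue ADD r1<-Add1 | r0:6,r1:Add1,r2:3,r3:9,r4:6
c2: issue ADD r1<-Add2 | r0:6,r1:Add2,r2:3,r3:9,r4:6
c3: stall | r0:6,r1:Add2,r2:3,r3:9,r4:6
c4: CDB Add1=15; issue SUB r2<-Add1 | r0:6,r1:Add2,r2:Add1,r3:9,r4:6
c5: CDB Add2=15; issue ADD r2<-Add2 | r0:6,r1:15,r2:Add2,r3:9,r4:6
c6: issue MUL r1<-Mul1 | r0:6,r1:Mul1,r2:Add2,r3:9,r4:6
c7: CDB Add1=6; issue ADD r0<-Add1 | r0:Add1,r1:Mul1,r2:Add2,r3:9,r4:6
c8: CDB Add2=24; issue ADD r0<-Add2 | r0:Add2,r1:Mul1,r2:24,r3:9,r4:6
c9: stall | r0:Add2,r1:Mul1,r2:24,r3:9,r4:6
c10: CDB Add1=15; issue SUB r3<-Add1 | r0:Add2,r1:Mul1,r2:24,r3:Add1,r4:6
c11: CDB Add2=33; issue SUB r3<-Add2 | r0:33,r1:Mul1,r2:24,r3:Add2,r4:6
c12: stall | r0:33,r1:Mul1,r2:24,r3:Add2,r4:6
c13: CDB Mul1=216; stall | r0:33,r1:216,r2:24,r3:Add2,r4:6
c14: stall | r0:33,r1:216,r2:24,r3:Add2,r4:6
c15: stall | r0:33,r1:216,r2:24,r3:Add2,r4:6
c16: CDB Add1=-183; issue SUB r1<-Add1 | r0:33,r1:Add1,r2:24,r3:Add2,r4:6

STATUS = TAG Add2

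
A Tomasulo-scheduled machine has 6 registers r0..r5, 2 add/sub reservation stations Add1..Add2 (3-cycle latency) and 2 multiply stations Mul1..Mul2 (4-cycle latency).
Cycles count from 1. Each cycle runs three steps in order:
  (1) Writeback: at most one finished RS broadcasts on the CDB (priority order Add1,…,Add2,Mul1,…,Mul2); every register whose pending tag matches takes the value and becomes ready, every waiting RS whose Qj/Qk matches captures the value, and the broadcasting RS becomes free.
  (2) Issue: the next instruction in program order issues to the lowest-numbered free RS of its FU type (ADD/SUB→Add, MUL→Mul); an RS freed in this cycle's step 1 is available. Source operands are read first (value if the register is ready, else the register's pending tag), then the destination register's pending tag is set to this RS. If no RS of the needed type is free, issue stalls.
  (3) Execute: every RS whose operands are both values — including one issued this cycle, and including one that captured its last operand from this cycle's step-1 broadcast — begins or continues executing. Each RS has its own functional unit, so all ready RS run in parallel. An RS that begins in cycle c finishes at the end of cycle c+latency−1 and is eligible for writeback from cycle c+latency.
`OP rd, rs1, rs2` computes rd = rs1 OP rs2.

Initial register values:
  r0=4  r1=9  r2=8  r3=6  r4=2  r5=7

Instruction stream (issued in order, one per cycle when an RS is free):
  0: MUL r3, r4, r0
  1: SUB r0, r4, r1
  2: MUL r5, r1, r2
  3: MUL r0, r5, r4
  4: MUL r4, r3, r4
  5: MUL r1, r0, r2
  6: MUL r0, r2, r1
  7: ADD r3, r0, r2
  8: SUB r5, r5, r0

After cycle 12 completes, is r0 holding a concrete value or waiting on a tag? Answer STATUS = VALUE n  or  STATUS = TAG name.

cycle 1: issue MUL r3<-Mul1 // r0:4,r1:9,r2:8,r3:Mul1,r4:2,r5:7
cycle 2: issue SUB r0<-Add1 // r0:Add1,r1:9,r2:8,r3:Mul1,r4:2,r5:7
cycle 3: issue MUL r5<-Mul2 // r0:Add1,r1:9,r2:8,r3:Mul1,r4:2,r5:Mul2
cycle 4: stall // r0:Add1,r1:9,r2:8,r3:Mul1,r4:2,r5:Mul2
cycle 5: CDB Add1=-7; stall // r0:-7,r1:9,r2:8,r3:Mul1,r4:2,r5:Mul2
cycle 6: CDB Mul1=8; issue MUL r0<-Mul1 // r0:Mul1,r1:9,r2:8,r3:8,r4:2,r5:Mul2
cycle 7: CDB Mul2=72; issue MUL r4<-Mul2 // r0:Mul1,r1:9,r2:8,r3:8,r4:Mul2,r5:72
cycle 8: stall // r0:Mul1,r1:9,r2:8,r3:8,r4:Mul2,r5:72
cycle 9: stall // r0:Mul1,r1:9,r2:8,r3:8,r4:Mul2,r5:72
cycle 10: stall // r0:Mul1,r1:9,r2:8,r3:8,r4:Mul2,r5:72
cycle 11: CDB Mul1=144; issue MUL r1<-Mul1 // r0:144,r1:Mul1,r2:8,r3:8,r4:Mul2,r5:72
cycle 12: CDB Mul2=16; issue MUL r0<-Mul2 // r0:Mul2,r1:Mul1,r2:8,r3:8,r4:16,r5:72

STATUS = TAG Mul2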